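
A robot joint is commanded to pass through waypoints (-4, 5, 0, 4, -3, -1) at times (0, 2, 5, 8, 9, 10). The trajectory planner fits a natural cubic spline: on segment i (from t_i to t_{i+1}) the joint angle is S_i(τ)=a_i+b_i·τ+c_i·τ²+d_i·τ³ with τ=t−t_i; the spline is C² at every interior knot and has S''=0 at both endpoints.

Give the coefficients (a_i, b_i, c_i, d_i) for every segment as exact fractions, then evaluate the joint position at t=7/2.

Δ: Δ0=9/2, Δ1=-5/3, Δ2=4/3, Δ3=-7, Δ4=2
row 1: diag=10, rhs=-37; c'=3/10, d'=-37/10
row 2: denom=12−3·3/10=111/10; d'=(18−3·-37/10)/(111/10)=97/37
row 3: denom=8−3·10/37=266/37; d'=(-50−3·97/37)/(266/37)=-2141/266
row 4: denom=4−1·37/266=1027/266; d'=(54−1·-2141/266)/(1027/266)=16505/1027
back: M4=16505/1027
back: M3=-2141/266−37/266·16505/1027=-10562/1027
back: M2=97/37−10/37·-10562/1027=5547/1027
back: M1=-37/10−3/10·5547/1027=-5464/1027
M: M0=0, M1=-5464/1027, M2=5547/1027, M3=-10562/1027, M4=16505/1027, M5=0
seg 0: a=-4, c=M0/2=0, d=(M1−M0)/(6·2)=-1366/3081, b=Δ0−h0·(2M0+M1)/6=38657/6162
seg 1: a=5, c=M1/2=-2732/1027, d=(M2−M1)/(6·3)=847/1422, b=Δ1−h1·(2M1+M2)/6=5873/6162
seg 2: a=0, c=M2/2=5547/2054, d=(M3−M2)/(6·3)=-16109/18486, b=Δ2−h2·(2M2+M3)/6=3310/3081
seg 3: a=4, c=M3/2=-5281/1027, d=(M4−M3)/(6·1)=27067/6162, b=Δ3−h3·(2M3+M4)/6=-38515/6162
seg 4: a=-3, c=M4/2=16505/2054, d=(M5−M4)/(6·1)=-16505/6162, b=Δ4−h4·(2M4+M5)/6=-10343/3081
t_q=7/2 → seg 1, τ=3/2; S=5+5873/6162·τ+-2732/1027·τ²+847/1422·τ³=40333/16432

  seg 0: a=-4 b=38657/6162 c=0 d=-1366/3081
  seg 1: a=5 b=5873/6162 c=-2732/1027 d=847/1422
  seg 2: a=0 b=3310/3081 c=5547/2054 d=-16109/18486
  seg 3: a=4 b=-38515/6162 c=-5281/1027 d=27067/6162
  seg 4: a=-3 b=-10343/3081 c=16505/2054 d=-16505/6162
S(7/2) = 40333/16432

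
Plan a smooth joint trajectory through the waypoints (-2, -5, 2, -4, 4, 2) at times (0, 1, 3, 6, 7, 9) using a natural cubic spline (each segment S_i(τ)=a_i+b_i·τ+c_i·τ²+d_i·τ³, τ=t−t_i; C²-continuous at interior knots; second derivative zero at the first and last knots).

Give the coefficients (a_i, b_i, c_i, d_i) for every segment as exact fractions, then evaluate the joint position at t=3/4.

Δ: Δ0=-3, Δ1=7/2, Δ2=-2, Δ3=8, Δ4=-1
row 1: diag=6, rhs=39; c'=1/3, d'=13/2
row 2: denom=10−2·1/3=28/3; d'=(-33−2·13/2)/(28/3)=-69/14
row 3: denom=8−3·9/28=197/28; d'=(60−3·-69/14)/(197/28)=2094/197
row 4: denom=6−1·28/197=1154/197; d'=(-54−1·2094/197)/(1154/197)=-6366/577
back: M4=-6366/577
back: M3=2094/197−28/197·-6366/577=7038/577
back: M2=-69/14−9/28·7038/577=-5106/577
back: M1=13/2−1/3·-5106/577=10905/1154
M: M0=0, M1=10905/1154, M2=-5106/577, M3=7038/577, M4=-6366/577, M5=0
seg 0: a=-2, c=M0/2=0, d=(M1−M0)/(6·1)=3635/2308, b=Δ0−h0·(2M0+M1)/6=-10559/2308
seg 1: a=-5, c=M1/2=10905/2308, d=(M2−M1)/(6·2)=-7039/4616, b=Δ1−h1·(2M1+M2)/6=173/1154
seg 2: a=2, c=M2/2=-2553/577, d=(M3−M2)/(6·3)=2024/1731, b=Δ2−h2·(2M2+M3)/6=433/577
seg 3: a=-4, c=M3/2=3519/577, d=(M4−M3)/(6·1)=-2234/577, b=Δ3−h3·(2M3+M4)/6=3331/577
seg 4: a=4, c=M4/2=-3183/577, d=(M5−M4)/(6·2)=1061/1154, b=Δ4−h4·(2M4+M5)/6=3667/577
t_q=3/4 → seg 0, τ=3/4; S=-2+-10559/2308·τ+0·τ²+3635/2308·τ³=-704111/147712

  seg 0: a=-2 b=-10559/2308 c=0 d=3635/2308
  seg 1: a=-5 b=173/1154 c=10905/2308 d=-7039/4616
  seg 2: a=2 b=433/577 c=-2553/577 d=2024/1731
  seg 3: a=-4 b=3331/577 c=3519/577 d=-2234/577
  seg 4: a=4 b=3667/577 c=-3183/577 d=1061/1154
S(3/4) = -704111/147712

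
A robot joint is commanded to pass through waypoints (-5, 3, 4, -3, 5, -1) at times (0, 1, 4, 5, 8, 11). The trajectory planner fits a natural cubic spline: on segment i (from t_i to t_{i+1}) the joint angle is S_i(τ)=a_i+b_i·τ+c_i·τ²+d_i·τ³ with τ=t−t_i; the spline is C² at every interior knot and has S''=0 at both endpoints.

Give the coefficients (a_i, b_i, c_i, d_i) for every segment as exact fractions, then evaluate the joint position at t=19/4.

Δ: Δ0=8, Δ1=1/3, Δ2=-7, Δ3=8/3, Δ4=-2
row 1: diag=8, rhs=-46; c'=3/8, d'=-23/4
row 2: denom=8−3·3/8=55/8; d'=(-44−3·-23/4)/(55/8)=-214/55
row 3: denom=8−1·8/55=432/55; d'=(58−1·-214/55)/(432/55)=851/108
row 4: denom=12−3·55/144=521/48; d'=(-28−3·851/108)/(521/48)=-7436/1563
back: M4=-7436/1563
back: M3=851/108−55/144·-7436/1563=5052/521
back: M2=-214/55−8/55·5052/521=-2762/521
back: M1=-23/4−3/8·-2762/521=-1960/521
M: M0=0, M1=-1960/521, M2=-2762/521, M3=5052/521, M4=-7436/1563, M5=0
seg 0: a=-5, c=M0/2=0, d=(M1−M0)/(6·1)=-980/1563, b=Δ0−h0·(2M0+M1)/6=13484/1563
seg 1: a=3, c=M1/2=-980/521, d=(M2−M1)/(6·3)=-401/4689, b=Δ1−h1·(2M1+M2)/6=10544/1563
seg 2: a=4, c=M2/2=-1381/521, d=(M3−M2)/(6·1)=3907/1563, b=Δ2−h2·(2M2+M3)/6=-10705/1563
seg 3: a=-3, c=M3/2=2526/521, d=(M4−M3)/(6·3)=-11296/14067, b=Δ3−h3·(2M3+M4)/6=-7270/1563
seg 4: a=5, c=M4/2=-3718/1563, d=(M5−M4)/(6·3)=3718/14067, b=Δ4−h4·(2M4+M5)/6=4310/1563
t_q=19/4 → seg 2, τ=3/4; S=4+-10705/1563·τ+-1381/521·τ²+3907/1563·τ³=-52457/33344

  seg 0: a=-5 b=13484/1563 c=0 d=-980/1563
  seg 1: a=3 b=10544/1563 c=-980/521 d=-401/4689
  seg 2: a=4 b=-10705/1563 c=-1381/521 d=3907/1563
  seg 3: a=-3 b=-7270/1563 c=2526/521 d=-11296/14067
  seg 4: a=5 b=4310/1563 c=-3718/1563 d=3718/14067
S(19/4) = -52457/33344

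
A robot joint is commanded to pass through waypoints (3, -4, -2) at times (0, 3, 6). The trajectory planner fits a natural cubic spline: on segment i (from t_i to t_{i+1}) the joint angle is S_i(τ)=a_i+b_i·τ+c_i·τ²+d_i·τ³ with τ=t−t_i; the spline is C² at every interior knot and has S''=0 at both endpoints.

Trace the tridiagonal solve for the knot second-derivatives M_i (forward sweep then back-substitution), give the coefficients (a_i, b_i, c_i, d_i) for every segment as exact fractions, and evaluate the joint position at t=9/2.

  seg 0: a=3 b=-37/12 c=0 d=1/12
  seg 1: a=-4 b=-5/6 c=3/4 d=-1/12
S(9/2) = -123/32

Δ: Δ0=-7/3, Δ1=2/3
row 1: diag=12, rhs=18; c'=1/4, d'=3/2
back: M1=3/2
M: M0=0, M1=3/2, M2=0
seg 0: a=3, c=M0/2=0, d=(M1−M0)/(6·3)=1/12, b=Δ0−h0·(2M0+M1)/6=-37/12
seg 1: a=-4, c=M1/2=3/4, d=(M2−M1)/(6·3)=-1/12, b=Δ1−h1·(2M1+M2)/6=-5/6
t_q=9/2 → seg 1, τ=3/2; S=-4+-5/6·τ+3/4·τ²+-1/12·τ³=-123/32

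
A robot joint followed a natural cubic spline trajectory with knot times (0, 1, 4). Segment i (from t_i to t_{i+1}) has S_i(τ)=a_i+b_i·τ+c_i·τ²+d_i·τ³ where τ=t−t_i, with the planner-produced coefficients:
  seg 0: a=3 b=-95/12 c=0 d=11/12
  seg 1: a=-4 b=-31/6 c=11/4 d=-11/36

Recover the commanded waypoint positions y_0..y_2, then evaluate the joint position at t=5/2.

y_0=3 y_1=-4 y_2=-3
S(5/2) = -211/32

y_0 = S_0(0) = a_0 = 3
y_1 = S_1(0) = a_1 = -4
y_2 = S_1(3) = -3
t_q=5/2 is in segment 1 (τ=3/2); S_1(τ)=-211/32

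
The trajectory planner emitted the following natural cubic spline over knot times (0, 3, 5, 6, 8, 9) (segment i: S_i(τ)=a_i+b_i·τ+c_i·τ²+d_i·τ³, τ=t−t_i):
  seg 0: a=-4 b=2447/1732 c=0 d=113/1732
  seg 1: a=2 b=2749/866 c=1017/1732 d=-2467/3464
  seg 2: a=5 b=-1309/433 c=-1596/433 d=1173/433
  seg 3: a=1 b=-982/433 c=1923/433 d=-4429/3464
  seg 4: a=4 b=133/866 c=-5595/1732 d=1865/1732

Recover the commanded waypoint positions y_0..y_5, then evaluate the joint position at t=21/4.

y_0=-4 y_1=2 y_2=5 y_3=1 y_4=4 y_5=2
S(21/4) = 112405/27712

y_0 = S_0(0) = a_0 = -4
y_1 = S_1(0) = a_1 = 2
y_2 = S_2(0) = a_2 = 5
y_3 = S_3(0) = a_3 = 1
y_4 = S_4(0) = a_4 = 4
y_5 = S_4(1) = 2
t_q=21/4 is in segment 2 (τ=1/4); S_2(τ)=112405/27712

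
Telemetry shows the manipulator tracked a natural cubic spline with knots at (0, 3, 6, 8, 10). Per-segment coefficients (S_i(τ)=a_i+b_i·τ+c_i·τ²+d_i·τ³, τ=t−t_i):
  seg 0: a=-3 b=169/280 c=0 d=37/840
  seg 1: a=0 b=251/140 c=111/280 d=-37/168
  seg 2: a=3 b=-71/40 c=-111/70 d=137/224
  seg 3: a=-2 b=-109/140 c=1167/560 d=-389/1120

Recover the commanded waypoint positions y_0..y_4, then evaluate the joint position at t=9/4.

y_0 = S_0(0) = a_0 = -3
y_1 = S_1(0) = a_1 = 0
y_2 = S_2(0) = a_2 = 3
y_3 = S_3(0) = a_3 = -2
y_4 = S_3(2) = 2
t_q=9/4 is in segment 0 (τ=9/4); S_0(τ)=-2919/2560

y_0=-3 y_1=0 y_2=3 y_3=-2 y_4=2
S(9/4) = -2919/2560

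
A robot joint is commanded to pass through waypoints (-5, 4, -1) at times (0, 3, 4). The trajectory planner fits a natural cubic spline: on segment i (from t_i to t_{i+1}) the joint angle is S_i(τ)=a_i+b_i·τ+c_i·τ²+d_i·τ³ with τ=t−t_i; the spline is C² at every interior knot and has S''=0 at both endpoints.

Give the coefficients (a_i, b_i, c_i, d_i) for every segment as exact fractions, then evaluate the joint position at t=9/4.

Δ: Δ0=3, Δ1=-5
row 1: diag=8, rhs=-48; c'=1/8, d'=-6
back: M1=-6
M: M0=0, M1=-6, M2=0
seg 0: a=-5, c=M0/2=0, d=(M1−M0)/(6·3)=-1/3, b=Δ0−h0·(2M0+M1)/6=6
seg 1: a=4, c=M1/2=-3, d=(M2−M1)/(6·1)=1, b=Δ1−h1·(2M1+M2)/6=-3
t_q=9/4 → seg 0, τ=9/4; S=-5+6·τ+0·τ²+-1/3·τ³=301/64

  seg 0: a=-5 b=6 c=0 d=-1/3
  seg 1: a=4 b=-3 c=-3 d=1
S(9/4) = 301/64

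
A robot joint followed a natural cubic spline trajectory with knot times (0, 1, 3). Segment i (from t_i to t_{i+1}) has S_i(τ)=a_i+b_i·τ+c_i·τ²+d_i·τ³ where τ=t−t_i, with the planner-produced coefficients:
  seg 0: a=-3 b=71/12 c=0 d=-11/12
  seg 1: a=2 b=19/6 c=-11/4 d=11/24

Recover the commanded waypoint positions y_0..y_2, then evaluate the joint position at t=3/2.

y_0 = S_0(0) = a_0 = -3
y_1 = S_1(0) = a_1 = 2
y_2 = S_1(2) = 1
t_q=3/2 is in segment 1 (τ=1/2); S_1(τ)=189/64

y_0=-3 y_1=2 y_2=1
S(3/2) = 189/64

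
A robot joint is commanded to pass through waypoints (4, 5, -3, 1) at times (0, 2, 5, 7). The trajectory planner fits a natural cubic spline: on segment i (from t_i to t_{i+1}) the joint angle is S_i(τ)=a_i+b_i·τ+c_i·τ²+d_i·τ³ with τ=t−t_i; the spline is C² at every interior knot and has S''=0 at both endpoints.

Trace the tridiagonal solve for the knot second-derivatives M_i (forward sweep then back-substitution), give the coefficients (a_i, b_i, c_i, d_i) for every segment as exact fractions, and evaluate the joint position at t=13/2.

  seg 0: a=4 b=821/546 c=0 d=-137/546
  seg 1: a=5 b=-823/546 c=-137/91 d=47/126
  seg 2: a=-3 b=-128/273 c=337/182 d=-337/1092
S(13/2) = -1685/2912

Δ: Δ0=1/2, Δ1=-8/3, Δ2=2
row 1: diag=10, rhs=-19; c'=3/10, d'=-19/10
row 2: denom=10−3·3/10=91/10; d'=(28−3·-19/10)/(91/10)=337/91
back: M2=337/91
back: M1=-19/10−3/10·337/91=-274/91
M: M0=0, M1=-274/91, M2=337/91, M3=0
seg 0: a=4, c=M0/2=0, d=(M1−M0)/(6·2)=-137/546, b=Δ0−h0·(2M0+M1)/6=821/546
seg 1: a=5, c=M1/2=-137/91, d=(M2−M1)/(6·3)=47/126, b=Δ1−h1·(2M1+M2)/6=-823/546
seg 2: a=-3, c=M2/2=337/182, d=(M3−M2)/(6·2)=-337/1092, b=Δ2−h2·(2M2+M3)/6=-128/273
t_q=13/2 → seg 2, τ=3/2; S=-3+-128/273·τ+337/182·τ²+-337/1092·τ³=-1685/2912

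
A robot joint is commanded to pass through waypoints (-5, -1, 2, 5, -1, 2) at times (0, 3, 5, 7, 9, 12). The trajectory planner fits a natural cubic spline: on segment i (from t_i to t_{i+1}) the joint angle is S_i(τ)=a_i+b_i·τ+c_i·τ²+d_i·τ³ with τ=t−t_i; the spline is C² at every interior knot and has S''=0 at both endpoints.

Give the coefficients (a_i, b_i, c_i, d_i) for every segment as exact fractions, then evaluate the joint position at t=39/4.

  seg 0: a=-5 b=235/168 c=0 d=-11/1512
  seg 1: a=-1 b=101/84 c=-11/168 d=3/28
  seg 2: a=2 b=187/84 c=97/168 d=-79/168
  seg 3: a=5 b=-31/28 c=-377/168 d=109/168
  seg 4: a=-1 b=-193/84 c=277/168 d=-277/1512
S(39/4) = -959/512

Δ: Δ0=4/3, Δ1=3/2, Δ2=3/2, Δ3=-3, Δ4=1
row 1: diag=10, rhs=1; c'=1/5, d'=1/10
row 2: denom=8−2·1/5=38/5; d'=(0−2·1/10)/(38/5)=-1/38
row 3: denom=8−2·5/19=142/19; d'=(-27−2·-1/38)/(142/19)=-256/71
row 4: denom=10−2·19/71=672/71; d'=(24−2·-256/71)/(672/71)=277/84
back: M4=277/84
back: M3=-256/71−19/71·277/84=-377/84
back: M2=-1/38−5/19·-377/84=97/84
back: M1=1/10−1/5·97/84=-11/84
M: M0=0, M1=-11/84, M2=97/84, M3=-377/84, M4=277/84, M5=0
seg 0: a=-5, c=M0/2=0, d=(M1−M0)/(6·3)=-11/1512, b=Δ0−h0·(2M0+M1)/6=235/168
seg 1: a=-1, c=M1/2=-11/168, d=(M2−M1)/(6·2)=3/28, b=Δ1−h1·(2M1+M2)/6=101/84
seg 2: a=2, c=M2/2=97/168, d=(M3−M2)/(6·2)=-79/168, b=Δ2−h2·(2M2+M3)/6=187/84
seg 3: a=5, c=M3/2=-377/168, d=(M4−M3)/(6·2)=109/168, b=Δ3−h3·(2M3+M4)/6=-31/28
seg 4: a=-1, c=M4/2=277/168, d=(M5−M4)/(6·3)=-277/1512, b=Δ4−h4·(2M4+M5)/6=-193/84
t_q=39/4 → seg 4, τ=3/4; S=-1+-193/84·τ+277/168·τ²+-277/1512·τ³=-959/512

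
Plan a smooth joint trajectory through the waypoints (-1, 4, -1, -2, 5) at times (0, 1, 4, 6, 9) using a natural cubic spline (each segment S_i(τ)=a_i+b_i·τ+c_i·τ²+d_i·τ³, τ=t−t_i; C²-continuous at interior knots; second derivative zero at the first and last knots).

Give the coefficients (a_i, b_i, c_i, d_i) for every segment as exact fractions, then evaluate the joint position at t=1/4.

Δ: Δ0=5, Δ1=-5/3, Δ2=-1/2, Δ3=7/3
row 1: diag=8, rhs=-40; c'=3/8, d'=-5
row 2: denom=10−3·3/8=71/8; d'=(7−3·-5)/(71/8)=176/71
row 3: denom=10−2·16/71=678/71; d'=(17−2·176/71)/(678/71)=285/226
back: M3=285/226
back: M2=176/71−16/71·285/226=248/113
back: M1=-5−3/8·248/113=-658/113
M: M0=0, M1=-658/113, M2=248/113, M3=285/226, M4=0
seg 0: a=-1, c=M0/2=0, d=(M1−M0)/(6·1)=-329/339, b=Δ0−h0·(2M0+M1)/6=2024/339
seg 1: a=4, c=M1/2=-329/113, d=(M2−M1)/(6·3)=151/339, b=Δ1−h1·(2M1+M2)/6=1037/339
seg 2: a=-1, c=M2/2=124/113, d=(M3−M2)/(6·2)=-211/2712, b=Δ2−h2·(2M2+M3)/6=-808/339
seg 3: a=-2, c=M3/2=285/452, d=(M4−M3)/(6·3)=-95/1356, b=Δ3−h3·(2M3+M4)/6=727/678
t_q=1/4 → seg 0, τ=1/4; S=-1+2024/339·τ+0·τ²+-329/339·τ³=3453/7232

  seg 0: a=-1 b=2024/339 c=0 d=-329/339
  seg 1: a=4 b=1037/339 c=-329/113 d=151/339
  seg 2: a=-1 b=-808/339 c=124/113 d=-211/2712
  seg 3: a=-2 b=727/678 c=285/452 d=-95/1356
S(1/4) = 3453/7232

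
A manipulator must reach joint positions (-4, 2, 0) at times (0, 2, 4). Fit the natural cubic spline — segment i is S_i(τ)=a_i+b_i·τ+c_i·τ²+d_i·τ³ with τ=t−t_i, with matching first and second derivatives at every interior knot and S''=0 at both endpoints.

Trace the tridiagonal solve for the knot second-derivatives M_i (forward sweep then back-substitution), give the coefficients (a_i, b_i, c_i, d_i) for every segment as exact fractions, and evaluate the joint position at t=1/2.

  seg 0: a=-4 b=4 c=0 d=-1/4
  seg 1: a=2 b=1 c=-3/2 d=1/4
S(1/2) = -65/32

Δ: Δ0=3, Δ1=-1
row 1: diag=8, rhs=-24; c'=1/4, d'=-3
back: M1=-3
M: M0=0, M1=-3, M2=0
seg 0: a=-4, c=M0/2=0, d=(M1−M0)/(6·2)=-1/4, b=Δ0−h0·(2M0+M1)/6=4
seg 1: a=2, c=M1/2=-3/2, d=(M2−M1)/(6·2)=1/4, b=Δ1−h1·(2M1+M2)/6=1
t_q=1/2 → seg 0, τ=1/2; S=-4+4·τ+0·τ²+-1/4·τ³=-65/32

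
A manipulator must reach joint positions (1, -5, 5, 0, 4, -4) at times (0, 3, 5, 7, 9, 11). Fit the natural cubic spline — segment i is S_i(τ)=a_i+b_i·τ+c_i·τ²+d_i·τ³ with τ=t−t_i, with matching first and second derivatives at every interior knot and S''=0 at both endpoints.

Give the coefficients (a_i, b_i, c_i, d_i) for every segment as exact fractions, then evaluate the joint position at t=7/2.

Δ: Δ0=-2, Δ1=5, Δ2=-5/2, Δ3=2, Δ4=-4
row 1: diag=10, rhs=42; c'=1/5, d'=21/5
row 2: denom=8−2·1/5=38/5; d'=(-45−2·21/5)/(38/5)=-267/38
row 3: denom=8−2·5/19=142/19; d'=(27−2·-267/38)/(142/19)=390/71
row 4: denom=8−2·19/71=530/71; d'=(-36−2·390/71)/(530/71)=-1668/265
back: M4=-1668/265
back: M3=390/71−19/71·-1668/265=1902/265
back: M2=-267/38−5/19·1902/265=-945/106
back: M1=21/5−1/5·-945/106=3171/530
M: M0=0, M1=3171/530, M2=-945/106, M3=1902/265, M4=-1668/265, M5=0
seg 0: a=1, c=M0/2=0, d=(M1−M0)/(6·3)=1057/3180, b=Δ0−h0·(2M0+M1)/6=-5291/1060
seg 1: a=-5, c=M1/2=3171/1060, d=(M2−M1)/(6·2)=-329/265, b=Δ1−h1·(2M1+M2)/6=2111/530
seg 2: a=5, c=M2/2=-945/212, d=(M3−M2)/(6·2)=2843/2120, b=Δ2−h2·(2M2+M3)/6=557/530
seg 3: a=0, c=M3/2=951/265, d=(M4−M3)/(6·2)=-119/106, b=Δ3−h3·(2M3+M4)/6=-182/265
seg 4: a=4, c=M4/2=-834/265, d=(M5−M4)/(6·2)=139/265, b=Δ4−h4·(2M4+M5)/6=52/265
t_q=7/2 → seg 1, τ=1/2; S=-5+2111/530·τ+3171/1060·τ²+-329/265·τ³=-10243/4240

  seg 0: a=1 b=-5291/1060 c=0 d=1057/3180
  seg 1: a=-5 b=2111/530 c=3171/1060 d=-329/265
  seg 2: a=5 b=557/530 c=-945/212 d=2843/2120
  seg 3: a=0 b=-182/265 c=951/265 d=-119/106
  seg 4: a=4 b=52/265 c=-834/265 d=139/265
S(7/2) = -10243/4240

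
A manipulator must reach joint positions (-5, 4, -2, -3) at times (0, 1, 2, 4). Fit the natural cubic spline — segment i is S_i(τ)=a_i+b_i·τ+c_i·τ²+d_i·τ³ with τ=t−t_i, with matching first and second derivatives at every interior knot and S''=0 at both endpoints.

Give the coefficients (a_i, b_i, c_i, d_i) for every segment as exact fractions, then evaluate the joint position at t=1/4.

  seg 0: a=-5 b=605/46 c=0 d=-191/46
  seg 1: a=4 b=16/23 c=-573/46 d=265/46
  seg 2: a=-2 b=-319/46 c=111/23 d=-37/46
S(1/4) = -5231/2944

Δ: Δ0=9, Δ1=-6, Δ2=-1/2
row 1: diag=4, rhs=-90; c'=1/4, d'=-45/2
row 2: denom=6−1·1/4=23/4; d'=(33−1·-45/2)/(23/4)=222/23
back: M2=222/23
back: M1=-45/2−1/4·222/23=-573/23
M: M0=0, M1=-573/23, M2=222/23, M3=0
seg 0: a=-5, c=M0/2=0, d=(M1−M0)/(6·1)=-191/46, b=Δ0−h0·(2M0+M1)/6=605/46
seg 1: a=4, c=M1/2=-573/46, d=(M2−M1)/(6·1)=265/46, b=Δ1−h1·(2M1+M2)/6=16/23
seg 2: a=-2, c=M2/2=111/23, d=(M3−M2)/(6·2)=-37/46, b=Δ2−h2·(2M2+M3)/6=-319/46
t_q=1/4 → seg 0, τ=1/4; S=-5+605/46·τ+0·τ²+-191/46·τ³=-5231/2944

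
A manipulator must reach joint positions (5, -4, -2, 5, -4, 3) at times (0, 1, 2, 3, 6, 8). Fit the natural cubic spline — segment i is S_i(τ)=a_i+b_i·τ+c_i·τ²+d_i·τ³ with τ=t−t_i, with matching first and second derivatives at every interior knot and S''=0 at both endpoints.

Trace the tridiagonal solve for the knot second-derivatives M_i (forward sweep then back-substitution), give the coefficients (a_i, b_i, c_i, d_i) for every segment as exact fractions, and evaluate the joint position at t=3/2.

Δ: Δ0=-9, Δ1=2, Δ2=7, Δ3=-3, Δ4=7/2
row 1: diag=4, rhs=66; c'=1/4, d'=33/2
row 2: denom=4−1·1/4=15/4; d'=(30−1·33/2)/(15/4)=18/5
row 3: denom=8−1·4/15=116/15; d'=(-60−1·18/5)/(116/15)=-477/58
row 4: denom=10−3·45/116=1025/116; d'=(39−3·-477/58)/(1025/116)=7386/1025
back: M4=7386/1025
back: M3=-477/58−45/116·7386/1025=-2259/205
back: M2=18/5−4/15·-2259/205=6702/1025
back: M1=33/2−1/4·6702/1025=15237/1025
M: M0=0, M1=15237/1025, M2=6702/1025, M3=-2259/205, M4=7386/1025, M5=0
seg 0: a=5, c=M0/2=0, d=(M1−M0)/(6·1)=5079/2050, b=Δ0−h0·(2M0+M1)/6=-23529/2050
seg 1: a=-4, c=M1/2=15237/2050, d=(M2−M1)/(6·1)=-569/410, b=Δ1−h1·(2M1+M2)/6=-4146/1025
seg 2: a=-2, c=M2/2=3351/1025, d=(M3−M2)/(6·1)=-5999/2050, b=Δ2−h2·(2M2+M3)/6=13647/2050
seg 3: a=5, c=M3/2=-2259/410, d=(M4−M3)/(6·3)=6227/6150, b=Δ3−h3·(2M3+M4)/6=4527/1025
seg 4: a=-4, c=M4/2=3693/1025, d=(M5−M4)/(6·2)=-1231/2050, b=Δ4−h4·(2M4+M5)/6=-2673/2050
t_q=3/2 → seg 1, τ=1/2; S=-4+-4146/1025·τ+15237/2050·τ²+-569/410·τ³=-71139/16400

  seg 0: a=5 b=-23529/2050 c=0 d=5079/2050
  seg 1: a=-4 b=-4146/1025 c=15237/2050 d=-569/410
  seg 2: a=-2 b=13647/2050 c=3351/1025 d=-5999/2050
  seg 3: a=5 b=4527/1025 c=-2259/410 d=6227/6150
  seg 4: a=-4 b=-2673/2050 c=3693/1025 d=-1231/2050
S(3/2) = -71139/16400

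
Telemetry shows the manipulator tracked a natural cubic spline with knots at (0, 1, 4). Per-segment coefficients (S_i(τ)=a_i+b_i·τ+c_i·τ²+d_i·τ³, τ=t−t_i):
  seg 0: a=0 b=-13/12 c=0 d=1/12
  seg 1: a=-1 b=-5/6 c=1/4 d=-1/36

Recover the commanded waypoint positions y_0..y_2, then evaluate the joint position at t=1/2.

y_0=0 y_1=-1 y_2=-2
S(1/2) = -17/32

y_0 = S_0(0) = a_0 = 0
y_1 = S_1(0) = a_1 = -1
y_2 = S_1(3) = -2
t_q=1/2 is in segment 0 (τ=1/2); S_0(τ)=-17/32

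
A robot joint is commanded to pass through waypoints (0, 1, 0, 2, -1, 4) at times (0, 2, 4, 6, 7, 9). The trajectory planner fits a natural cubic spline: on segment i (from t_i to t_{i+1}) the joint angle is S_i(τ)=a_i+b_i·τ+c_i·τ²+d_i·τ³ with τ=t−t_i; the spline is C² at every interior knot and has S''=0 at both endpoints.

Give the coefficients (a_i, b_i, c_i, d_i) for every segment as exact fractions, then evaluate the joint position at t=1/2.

  seg 0: a=0 b=478/477 c=0 d=-479/3816
  seg 1: a=1 b=-481/954 c=-479/636 d=1441/3816
  seg 2: a=0 b=484/477 c=481/318 d=-725/954
  seg 3: a=2 b=-980/477 c=-323/106 d=2005/954
  seg 4: a=-1 b=-1759/954 c=518/159 d=-259/477
S(1/2) = 4939/10176

Δ: Δ0=1/2, Δ1=-1/2, Δ2=1, Δ3=-3, Δ4=5/2
row 1: diag=8, rhs=-6; c'=1/4, d'=-3/4
row 2: denom=8−2·1/4=15/2; d'=(9−2·-3/4)/(15/2)=7/5
row 3: denom=6−2·4/15=82/15; d'=(-24−2·7/5)/(82/15)=-201/41
row 4: denom=6−1·15/82=477/82; d'=(33−1·-201/41)/(477/82)=1036/159
back: M4=1036/159
back: M3=-201/41−15/82·1036/159=-323/53
back: M2=7/5−4/15·-323/53=481/159
back: M1=-3/4−1/4·481/159=-479/318
M: M0=0, M1=-479/318, M2=481/159, M3=-323/53, M4=1036/159, M5=0
seg 0: a=0, c=M0/2=0, d=(M1−M0)/(6·2)=-479/3816, b=Δ0−h0·(2M0+M1)/6=478/477
seg 1: a=1, c=M1/2=-479/636, d=(M2−M1)/(6·2)=1441/3816, b=Δ1−h1·(2M1+M2)/6=-481/954
seg 2: a=0, c=M2/2=481/318, d=(M3−M2)/(6·2)=-725/954, b=Δ2−h2·(2M2+M3)/6=484/477
seg 3: a=2, c=M3/2=-323/106, d=(M4−M3)/(6·1)=2005/954, b=Δ3−h3·(2M3+M4)/6=-980/477
seg 4: a=-1, c=M4/2=518/159, d=(M5−M4)/(6·2)=-259/477, b=Δ4−h4·(2M4+M5)/6=-1759/954
t_q=1/2 → seg 0, τ=1/2; S=0+478/477·τ+0·τ²+-479/3816·τ³=4939/10176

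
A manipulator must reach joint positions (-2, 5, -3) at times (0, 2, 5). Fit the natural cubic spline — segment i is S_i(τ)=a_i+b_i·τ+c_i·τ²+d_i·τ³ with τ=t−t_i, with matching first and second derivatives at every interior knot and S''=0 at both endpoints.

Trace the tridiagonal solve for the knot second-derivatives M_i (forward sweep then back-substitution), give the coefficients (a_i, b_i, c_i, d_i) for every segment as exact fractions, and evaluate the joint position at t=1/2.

Δ: Δ0=7/2, Δ1=-8/3
row 1: diag=10, rhs=-37; c'=3/10, d'=-37/10
back: M1=-37/10
M: M0=0, M1=-37/10, M2=0
seg 0: a=-2, c=M0/2=0, d=(M1−M0)/(6·2)=-37/120, b=Δ0−h0·(2M0+M1)/6=71/15
seg 1: a=5, c=M1/2=-37/20, d=(M2−M1)/(6·3)=37/180, b=Δ1−h1·(2M1+M2)/6=31/30
t_q=1/2 → seg 0, τ=1/2; S=-2+71/15·τ+0·τ²+-37/120·τ³=21/64

  seg 0: a=-2 b=71/15 c=0 d=-37/120
  seg 1: a=5 b=31/30 c=-37/20 d=37/180
S(1/2) = 21/64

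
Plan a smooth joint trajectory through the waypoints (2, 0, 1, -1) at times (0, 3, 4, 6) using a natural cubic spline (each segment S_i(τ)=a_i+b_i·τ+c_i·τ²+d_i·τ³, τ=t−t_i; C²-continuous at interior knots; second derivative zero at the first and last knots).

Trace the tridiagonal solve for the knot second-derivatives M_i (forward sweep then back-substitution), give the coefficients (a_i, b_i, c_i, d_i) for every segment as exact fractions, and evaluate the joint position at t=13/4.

Δ: Δ0=-2/3, Δ1=1, Δ2=-1
row 1: diag=8, rhs=10; c'=1/8, d'=5/4
row 2: denom=6−1·1/8=47/8; d'=(-12−1·5/4)/(47/8)=-106/47
back: M2=-106/47
back: M1=5/4−1/8·-106/47=72/47
M: M0=0, M1=72/47, M2=-106/47, M3=0
seg 0: a=2, c=M0/2=0, d=(M1−M0)/(6·3)=4/47, b=Δ0−h0·(2M0+M1)/6=-202/141
seg 1: a=0, c=M1/2=36/47, d=(M2−M1)/(6·1)=-89/141, b=Δ1−h1·(2M1+M2)/6=122/141
seg 2: a=1, c=M2/2=-53/47, d=(M3−M2)/(6·2)=53/282, b=Δ2−h2·(2M2+M3)/6=71/141
t_q=13/4 → seg 1, τ=1/4; S=0+122/141·τ+36/47·τ²+-89/141·τ³=765/3008

  seg 0: a=2 b=-202/141 c=0 d=4/47
  seg 1: a=0 b=122/141 c=36/47 d=-89/141
  seg 2: a=1 b=71/141 c=-53/47 d=53/282
S(13/4) = 765/3008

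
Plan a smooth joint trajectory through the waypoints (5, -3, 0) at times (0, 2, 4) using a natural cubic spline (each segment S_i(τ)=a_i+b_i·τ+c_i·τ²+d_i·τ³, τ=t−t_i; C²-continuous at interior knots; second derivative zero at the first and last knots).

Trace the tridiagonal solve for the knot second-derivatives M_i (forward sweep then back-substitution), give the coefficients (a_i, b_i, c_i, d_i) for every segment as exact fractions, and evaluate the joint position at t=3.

Δ: Δ0=-4, Δ1=3/2
row 1: diag=8, rhs=33; c'=1/4, d'=33/8
back: M1=33/8
M: M0=0, M1=33/8, M2=0
seg 0: a=5, c=M0/2=0, d=(M1−M0)/(6·2)=11/32, b=Δ0−h0·(2M0+M1)/6=-43/8
seg 1: a=-3, c=M1/2=33/16, d=(M2−M1)/(6·2)=-11/32, b=Δ1−h1·(2M1+M2)/6=-5/4
t_q=3 → seg 1, τ=1; S=-3+-5/4·τ+33/16·τ²+-11/32·τ³=-81/32

  seg 0: a=5 b=-43/8 c=0 d=11/32
  seg 1: a=-3 b=-5/4 c=33/16 d=-11/32
S(3) = -81/32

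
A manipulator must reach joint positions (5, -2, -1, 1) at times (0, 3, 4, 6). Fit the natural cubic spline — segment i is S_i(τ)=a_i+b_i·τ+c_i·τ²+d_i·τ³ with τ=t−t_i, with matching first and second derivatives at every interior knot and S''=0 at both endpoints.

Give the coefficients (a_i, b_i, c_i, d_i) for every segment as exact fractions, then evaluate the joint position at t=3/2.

  seg 0: a=5 b=-509/141 c=0 d=20/141
  seg 1: a=-2 b=31/141 c=60/47 d=-70/141
  seg 2: a=-1 b=181/141 c=-10/47 d=5/141
S(3/2) = 3/47

Δ: Δ0=-7/3, Δ1=1, Δ2=1
row 1: diag=8, rhs=20; c'=1/8, d'=5/2
row 2: denom=6−1·1/8=47/8; d'=(0−1·5/2)/(47/8)=-20/47
back: M2=-20/47
back: M1=5/2−1/8·-20/47=120/47
M: M0=0, M1=120/47, M2=-20/47, M3=0
seg 0: a=5, c=M0/2=0, d=(M1−M0)/(6·3)=20/141, b=Δ0−h0·(2M0+M1)/6=-509/141
seg 1: a=-2, c=M1/2=60/47, d=(M2−M1)/(6·1)=-70/141, b=Δ1−h1·(2M1+M2)/6=31/141
seg 2: a=-1, c=M2/2=-10/47, d=(M3−M2)/(6·2)=5/141, b=Δ2−h2·(2M2+M3)/6=181/141
t_q=3/2 → seg 0, τ=3/2; S=5+-509/141·τ+0·τ²+20/141·τ³=3/47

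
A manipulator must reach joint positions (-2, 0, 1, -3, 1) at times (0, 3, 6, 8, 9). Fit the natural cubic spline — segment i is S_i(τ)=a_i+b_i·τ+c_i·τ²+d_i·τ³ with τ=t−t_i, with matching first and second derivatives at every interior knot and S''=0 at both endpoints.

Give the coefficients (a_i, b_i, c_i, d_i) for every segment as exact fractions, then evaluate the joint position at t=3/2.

Δ: Δ0=2/3, Δ1=1/3, Δ2=-2, Δ3=4
row 1: diag=12, rhs=-2; c'=1/4, d'=-1/6
row 2: denom=10−3·1/4=37/4; d'=(-14−3·-1/6)/(37/4)=-54/37
row 3: denom=6−2·8/37=206/37; d'=(36−2·-54/37)/(206/37)=720/103
back: M3=720/103
back: M2=-54/37−8/37·720/103=-306/103
back: M1=-1/6−1/4·-306/103=178/309
M: M0=0, M1=178/309, M2=-306/103, M3=720/103, M4=0
seg 0: a=-2, c=M0/2=0, d=(M1−M0)/(6·3)=89/2781, b=Δ0−h0·(2M0+M1)/6=39/103
seg 1: a=0, c=M1/2=89/309, d=(M2−M1)/(6·3)=-548/2781, b=Δ1−h1·(2M1+M2)/6=128/103
seg 2: a=1, c=M2/2=-153/103, d=(M3−M2)/(6·2)=171/206, b=Δ2−h2·(2M2+M3)/6=-242/103
seg 3: a=-3, c=M3/2=360/103, d=(M4−M3)/(6·1)=-120/103, b=Δ3−h3·(2M3+M4)/6=172/103
t_q=3/2 → seg 0, τ=3/2; S=-2+39/103·τ+0·τ²+89/2781·τ³=-1091/824

  seg 0: a=-2 b=39/103 c=0 d=89/2781
  seg 1: a=0 b=128/103 c=89/309 d=-548/2781
  seg 2: a=1 b=-242/103 c=-153/103 d=171/206
  seg 3: a=-3 b=172/103 c=360/103 d=-120/103
S(3/2) = -1091/824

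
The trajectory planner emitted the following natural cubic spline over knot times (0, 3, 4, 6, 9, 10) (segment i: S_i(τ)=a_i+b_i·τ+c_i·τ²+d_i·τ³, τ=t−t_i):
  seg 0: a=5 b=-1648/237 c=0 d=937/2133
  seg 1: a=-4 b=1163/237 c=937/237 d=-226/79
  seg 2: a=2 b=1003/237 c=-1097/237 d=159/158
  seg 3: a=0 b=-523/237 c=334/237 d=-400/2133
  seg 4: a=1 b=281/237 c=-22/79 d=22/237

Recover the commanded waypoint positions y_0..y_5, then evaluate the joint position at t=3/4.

y_0 = S_0(0) = a_0 = 5
y_1 = S_1(0) = a_1 = -4
y_2 = S_2(0) = a_2 = 2
y_3 = S_3(0) = a_3 = 0
y_4 = S_4(0) = a_4 = 1
y_5 = S_4(1) = 2
t_q=3/4 is in segment 0 (τ=3/4); S_0(τ)=-151/5056

y_0=5 y_1=-4 y_2=2 y_3=0 y_4=1 y_5=2
S(3/4) = -151/5056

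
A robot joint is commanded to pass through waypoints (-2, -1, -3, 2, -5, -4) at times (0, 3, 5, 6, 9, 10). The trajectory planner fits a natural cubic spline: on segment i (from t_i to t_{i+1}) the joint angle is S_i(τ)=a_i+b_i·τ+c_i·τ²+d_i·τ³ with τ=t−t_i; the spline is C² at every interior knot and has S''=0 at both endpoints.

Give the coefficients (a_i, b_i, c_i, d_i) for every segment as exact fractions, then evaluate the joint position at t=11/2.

  seg 0: a=-2 b=39/25 c=0 d=-92/675
  seg 1: a=-1 b=-53/25 c=-92/75 d=67/75
  seg 2: a=-3 b=277/75 c=62/15 d=-212/75
  seg 3: a=2 b=87/25 c=-326/75 d=542/675
  seg 4: a=-5 b=-23/25 c=72/25 d=-24/25
S(11/2) = -71/150

Δ: Δ0=1/3, Δ1=-1, Δ2=5, Δ3=-7/3, Δ4=1
row 1: diag=10, rhs=-8; c'=1/5, d'=-4/5
row 2: denom=6−2·1/5=28/5; d'=(36−2·-4/5)/(28/5)=47/7
row 3: denom=8−1·5/28=219/28; d'=(-44−1·47/7)/(219/28)=-1420/219
row 4: denom=8−3·28/73=500/73; d'=(20−3·-1420/219)/(500/73)=144/25
back: M4=144/25
back: M3=-1420/219−28/73·144/25=-652/75
back: M2=47/7−5/28·-652/75=124/15
back: M1=-4/5−1/5·124/15=-184/75
M: M0=0, M1=-184/75, M2=124/15, M3=-652/75, M4=144/25, M5=0
seg 0: a=-2, c=M0/2=0, d=(M1−M0)/(6·3)=-92/675, b=Δ0−h0·(2M0+M1)/6=39/25
seg 1: a=-1, c=M1/2=-92/75, d=(M2−M1)/(6·2)=67/75, b=Δ1−h1·(2M1+M2)/6=-53/25
seg 2: a=-3, c=M2/2=62/15, d=(M3−M2)/(6·1)=-212/75, b=Δ2−h2·(2M2+M3)/6=277/75
seg 3: a=2, c=M3/2=-326/75, d=(M4−M3)/(6·3)=542/675, b=Δ3−h3·(2M3+M4)/6=87/25
seg 4: a=-5, c=M4/2=72/25, d=(M5−M4)/(6·1)=-24/25, b=Δ4−h4·(2M4+M5)/6=-23/25
t_q=11/2 → seg 2, τ=1/2; S=-3+277/75·τ+62/15·τ²+-212/75·τ³=-71/150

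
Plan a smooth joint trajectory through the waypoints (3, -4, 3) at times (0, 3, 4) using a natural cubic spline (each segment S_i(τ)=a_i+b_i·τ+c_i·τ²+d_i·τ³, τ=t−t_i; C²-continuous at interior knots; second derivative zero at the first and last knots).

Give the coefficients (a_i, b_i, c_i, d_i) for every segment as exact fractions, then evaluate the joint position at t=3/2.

  seg 0: a=3 b=-35/6 c=0 d=7/18
  seg 1: a=-4 b=14/3 c=7/2 d=-7/6
S(3/2) = -71/16

Δ: Δ0=-7/3, Δ1=7
row 1: diag=8, rhs=56; c'=1/8, d'=7
back: M1=7
M: M0=0, M1=7, M2=0
seg 0: a=3, c=M0/2=0, d=(M1−M0)/(6·3)=7/18, b=Δ0−h0·(2M0+M1)/6=-35/6
seg 1: a=-4, c=M1/2=7/2, d=(M2−M1)/(6·1)=-7/6, b=Δ1−h1·(2M1+M2)/6=14/3
t_q=3/2 → seg 0, τ=3/2; S=3+-35/6·τ+0·τ²+7/18·τ³=-71/16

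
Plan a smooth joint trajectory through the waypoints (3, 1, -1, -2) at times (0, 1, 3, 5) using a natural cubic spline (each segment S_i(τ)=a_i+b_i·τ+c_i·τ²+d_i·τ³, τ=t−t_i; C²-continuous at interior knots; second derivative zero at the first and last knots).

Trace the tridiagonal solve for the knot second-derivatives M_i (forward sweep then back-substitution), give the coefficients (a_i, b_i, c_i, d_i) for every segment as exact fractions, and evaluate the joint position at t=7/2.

  seg 0: a=3 b=-95/44 c=0 d=7/44
  seg 1: a=1 b=-37/22 c=21/44 d=-3/44
  seg 2: a=-1 b=-13/22 c=3/44 d=-1/88
S(7/2) = -901/704

Δ: Δ0=-2, Δ1=-1, Δ2=-1/2
row 1: diag=6, rhs=6; c'=1/3, d'=1
row 2: denom=8−2·1/3=22/3; d'=(3−2·1)/(22/3)=3/22
back: M2=3/22
back: M1=1−1/3·3/22=21/22
M: M0=0, M1=21/22, M2=3/22, M3=0
seg 0: a=3, c=M0/2=0, d=(M1−M0)/(6·1)=7/44, b=Δ0−h0·(2M0+M1)/6=-95/44
seg 1: a=1, c=M1/2=21/44, d=(M2−M1)/(6·2)=-3/44, b=Δ1−h1·(2M1+M2)/6=-37/22
seg 2: a=-1, c=M2/2=3/44, d=(M3−M2)/(6·2)=-1/88, b=Δ2−h2·(2M2+M3)/6=-13/22
t_q=7/2 → seg 2, τ=1/2; S=-1+-13/22·τ+3/44·τ²+-1/88·τ³=-901/704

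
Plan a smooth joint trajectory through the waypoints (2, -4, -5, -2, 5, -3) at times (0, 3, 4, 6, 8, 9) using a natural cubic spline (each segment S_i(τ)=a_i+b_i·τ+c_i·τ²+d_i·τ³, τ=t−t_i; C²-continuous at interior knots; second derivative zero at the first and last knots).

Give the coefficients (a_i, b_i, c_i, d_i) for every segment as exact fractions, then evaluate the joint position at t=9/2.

Δ: Δ0=-2, Δ1=-1, Δ2=3/2, Δ3=7/2, Δ4=-8
row 1: diag=8, rhs=6; c'=1/8, d'=3/4
row 2: denom=6−1·1/8=47/8; d'=(15−1·3/4)/(47/8)=114/47
row 3: denom=8−2·16/47=344/47; d'=(12−2·114/47)/(344/47)=42/43
row 4: denom=6−2·47/172=469/86; d'=(-69−2·42/43)/(469/86)=-6102/469
back: M4=-6102/469
back: M3=42/43−47/172·-6102/469=4251/938
back: M2=114/47−16/47·4251/938=414/469
back: M1=3/4−1/8·414/469=300/469
M: M0=0, M1=300/469, M2=414/469, M3=4251/938, M4=-6102/469, M5=0
seg 0: a=2, c=M0/2=0, d=(M1−M0)/(6·3)=50/1407, b=Δ0−h0·(2M0+M1)/6=-1088/469
seg 1: a=-4, c=M1/2=150/469, d=(M2−M1)/(6·1)=19/469, b=Δ1−h1·(2M1+M2)/6=-638/469
seg 2: a=-5, c=M2/2=207/469, d=(M3−M2)/(6·2)=163/536, b=Δ2−h2·(2M2+M3)/6=-281/469
seg 3: a=-2, c=M3/2=4251/1876, d=(M4−M3)/(6·2)=-5485/3752, b=Δ3−h3·(2M3+M4)/6=4517/938
seg 4: a=5, c=M4/2=-3051/469, d=(M5−M4)/(6·1)=1017/469, b=Δ4−h4·(2M4+M5)/6=-1718/469
t_q=9/2 → seg 2, τ=1/2; S=-5+-281/469·τ+207/469·τ²+163/536·τ³=-154619/30016

  seg 0: a=2 b=-1088/469 c=0 d=50/1407
  seg 1: a=-4 b=-638/469 c=150/469 d=19/469
  seg 2: a=-5 b=-281/469 c=207/469 d=163/536
  seg 3: a=-2 b=4517/938 c=4251/1876 d=-5485/3752
  seg 4: a=5 b=-1718/469 c=-3051/469 d=1017/469
S(9/2) = -154619/30016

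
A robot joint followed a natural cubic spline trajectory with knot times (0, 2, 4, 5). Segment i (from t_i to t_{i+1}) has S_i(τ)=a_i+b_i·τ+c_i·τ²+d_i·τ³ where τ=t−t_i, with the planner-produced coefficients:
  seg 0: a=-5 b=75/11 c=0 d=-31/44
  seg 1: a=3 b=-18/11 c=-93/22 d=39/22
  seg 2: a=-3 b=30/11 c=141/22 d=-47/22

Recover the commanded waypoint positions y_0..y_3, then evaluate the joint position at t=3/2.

y_0 = S_0(0) = a_0 = -5
y_1 = S_1(0) = a_1 = 3
y_2 = S_2(0) = a_2 = -3
y_3 = S_2(1) = 4
t_q=3/2 is in segment 0 (τ=3/2); S_0(τ)=1003/352

y_0=-5 y_1=3 y_2=-3 y_3=4
S(3/2) = 1003/352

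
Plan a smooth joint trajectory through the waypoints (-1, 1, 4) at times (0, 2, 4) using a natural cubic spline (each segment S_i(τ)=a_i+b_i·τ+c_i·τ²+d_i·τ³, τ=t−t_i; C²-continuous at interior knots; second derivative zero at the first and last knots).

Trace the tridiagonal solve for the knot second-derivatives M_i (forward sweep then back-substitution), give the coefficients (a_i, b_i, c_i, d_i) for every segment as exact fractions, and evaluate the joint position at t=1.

Δ: Δ0=1, Δ1=3/2
row 1: diag=8, rhs=3; c'=1/4, d'=3/8
back: M1=3/8
M: M0=0, M1=3/8, M2=0
seg 0: a=-1, c=M0/2=0, d=(M1−M0)/(6·2)=1/32, b=Δ0−h0·(2M0+M1)/6=7/8
seg 1: a=1, c=M1/2=3/16, d=(M2−M1)/(6·2)=-1/32, b=Δ1−h1·(2M1+M2)/6=5/4
t_q=1 → seg 0, τ=1; S=-1+7/8·τ+0·τ²+1/32·τ³=-3/32

  seg 0: a=-1 b=7/8 c=0 d=1/32
  seg 1: a=1 b=5/4 c=3/16 d=-1/32
S(1) = -3/32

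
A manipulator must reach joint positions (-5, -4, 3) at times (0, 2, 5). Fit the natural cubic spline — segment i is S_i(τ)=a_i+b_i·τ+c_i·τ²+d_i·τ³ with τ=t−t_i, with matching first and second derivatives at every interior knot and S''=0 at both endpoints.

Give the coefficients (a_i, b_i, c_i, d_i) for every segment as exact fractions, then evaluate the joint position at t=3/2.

  seg 0: a=-5 b=2/15 c=0 d=11/120
  seg 1: a=-4 b=37/30 c=11/20 d=-11/180
S(3/2) = -1437/320

Δ: Δ0=1/2, Δ1=7/3
row 1: diag=10, rhs=11; c'=3/10, d'=11/10
back: M1=11/10
M: M0=0, M1=11/10, M2=0
seg 0: a=-5, c=M0/2=0, d=(M1−M0)/(6·2)=11/120, b=Δ0−h0·(2M0+M1)/6=2/15
seg 1: a=-4, c=M1/2=11/20, d=(M2−M1)/(6·3)=-11/180, b=Δ1−h1·(2M1+M2)/6=37/30
t_q=3/2 → seg 0, τ=3/2; S=-5+2/15·τ+0·τ²+11/120·τ³=-1437/320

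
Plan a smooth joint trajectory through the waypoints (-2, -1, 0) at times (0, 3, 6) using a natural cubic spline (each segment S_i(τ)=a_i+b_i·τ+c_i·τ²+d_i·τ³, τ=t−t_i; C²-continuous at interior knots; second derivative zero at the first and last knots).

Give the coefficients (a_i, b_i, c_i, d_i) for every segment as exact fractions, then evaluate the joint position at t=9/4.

Δ: Δ0=1/3, Δ1=1/3
row 1: diag=12, rhs=0; c'=1/4, d'=0
back: M1=0
M: M0=0, M1=0, M2=0
seg 0: a=-2, c=M0/2=0, d=(M1−M0)/(6·3)=0, b=Δ0−h0·(2M0+M1)/6=1/3
seg 1: a=-1, c=M1/2=0, d=(M2−M1)/(6·3)=0, b=Δ1−h1·(2M1+M2)/6=1/3
t_q=9/4 → seg 0, τ=9/4; S=-2+1/3·τ+0·τ²+0·τ³=-5/4

  seg 0: a=-2 b=1/3 c=0 d=0
  seg 1: a=-1 b=1/3 c=0 d=0
S(9/4) = -5/4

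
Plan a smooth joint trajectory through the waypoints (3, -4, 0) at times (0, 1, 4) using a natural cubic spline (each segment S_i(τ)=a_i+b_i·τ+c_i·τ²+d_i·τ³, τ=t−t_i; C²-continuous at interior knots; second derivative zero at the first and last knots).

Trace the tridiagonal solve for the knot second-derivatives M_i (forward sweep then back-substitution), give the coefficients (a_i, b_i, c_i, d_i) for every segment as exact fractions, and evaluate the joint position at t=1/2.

  seg 0: a=3 b=-193/24 c=0 d=25/24
  seg 1: a=-4 b=-59/12 c=25/8 d=-25/72
S(1/2) = -57/64

Δ: Δ0=-7, Δ1=4/3
row 1: diag=8, rhs=50; c'=3/8, d'=25/4
back: M1=25/4
M: M0=0, M1=25/4, M2=0
seg 0: a=3, c=M0/2=0, d=(M1−M0)/(6·1)=25/24, b=Δ0−h0·(2M0+M1)/6=-193/24
seg 1: a=-4, c=M1/2=25/8, d=(M2−M1)/(6·3)=-25/72, b=Δ1−h1·(2M1+M2)/6=-59/12
t_q=1/2 → seg 0, τ=1/2; S=3+-193/24·τ+0·τ²+25/24·τ³=-57/64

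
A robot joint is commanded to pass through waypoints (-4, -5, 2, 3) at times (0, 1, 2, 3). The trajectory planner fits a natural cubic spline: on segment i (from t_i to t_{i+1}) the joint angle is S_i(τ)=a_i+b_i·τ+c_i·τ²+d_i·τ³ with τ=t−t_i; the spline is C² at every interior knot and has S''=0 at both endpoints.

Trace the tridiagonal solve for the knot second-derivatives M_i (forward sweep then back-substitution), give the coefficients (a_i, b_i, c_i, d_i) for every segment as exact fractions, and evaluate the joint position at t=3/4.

Δ: Δ0=-1, Δ1=7, Δ2=1
row 1: diag=4, rhs=48; c'=1/4, d'=12
row 2: denom=4−1·1/4=15/4; d'=(-36−1·12)/(15/4)=-64/5
back: M2=-64/5
back: M1=12−1/4·-64/5=76/5
M: M0=0, M1=76/5, M2=-64/5, M3=0
seg 0: a=-4, c=M0/2=0, d=(M1−M0)/(6·1)=38/15, b=Δ0−h0·(2M0+M1)/6=-53/15
seg 1: a=-5, c=M1/2=38/5, d=(M2−M1)/(6·1)=-14/3, b=Δ1−h1·(2M1+M2)/6=61/15
seg 2: a=2, c=M2/2=-32/5, d=(M3−M2)/(6·1)=32/15, b=Δ2−h2·(2M2+M3)/6=79/15
t_q=3/4 → seg 0, τ=3/4; S=-4+-53/15·τ+0·τ²+38/15·τ³=-893/160

  seg 0: a=-4 b=-53/15 c=0 d=38/15
  seg 1: a=-5 b=61/15 c=38/5 d=-14/3
  seg 2: a=2 b=79/15 c=-32/5 d=32/15
S(3/4) = -893/160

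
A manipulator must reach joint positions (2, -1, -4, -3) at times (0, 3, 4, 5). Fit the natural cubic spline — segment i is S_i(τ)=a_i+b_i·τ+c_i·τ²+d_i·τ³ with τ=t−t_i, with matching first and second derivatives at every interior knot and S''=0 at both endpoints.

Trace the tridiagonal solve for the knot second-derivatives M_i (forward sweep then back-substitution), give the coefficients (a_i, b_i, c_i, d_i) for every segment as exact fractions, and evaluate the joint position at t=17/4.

Δ: Δ0=-1, Δ1=-3, Δ2=1
row 1: diag=8, rhs=-12; c'=1/8, d'=-3/2
row 2: denom=4−1·1/8=31/8; d'=(24−1·-3/2)/(31/8)=204/31
back: M2=204/31
back: M1=-3/2−1/8·204/31=-72/31
M: M0=0, M1=-72/31, M2=204/31, M3=0
seg 0: a=2, c=M0/2=0, d=(M1−M0)/(6·3)=-4/31, b=Δ0−h0·(2M0+M1)/6=5/31
seg 1: a=-1, c=M1/2=-36/31, d=(M2−M1)/(6·1)=46/31, b=Δ1−h1·(2M1+M2)/6=-103/31
seg 2: a=-4, c=M2/2=102/31, d=(M3−M2)/(6·1)=-34/31, b=Δ2−h2·(2M2+M3)/6=-37/31
t_q=17/4 → seg 2, τ=1/4; S=-4+-37/31·τ+102/31·τ²+-34/31·τ³=-4077/992

  seg 0: a=2 b=5/31 c=0 d=-4/31
  seg 1: a=-1 b=-103/31 c=-36/31 d=46/31
  seg 2: a=-4 b=-37/31 c=102/31 d=-34/31
S(17/4) = -4077/992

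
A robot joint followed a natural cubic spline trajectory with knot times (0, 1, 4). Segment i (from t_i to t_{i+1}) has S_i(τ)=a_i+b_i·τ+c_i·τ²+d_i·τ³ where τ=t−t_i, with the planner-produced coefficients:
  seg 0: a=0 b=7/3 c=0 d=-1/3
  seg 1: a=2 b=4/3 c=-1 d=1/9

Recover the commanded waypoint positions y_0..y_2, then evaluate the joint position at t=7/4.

y_0 = S_0(0) = a_0 = 0
y_1 = S_1(0) = a_1 = 2
y_2 = S_1(3) = 0
t_q=7/4 is in segment 1 (τ=3/4); S_1(τ)=159/64

y_0=0 y_1=2 y_2=0
S(7/4) = 159/64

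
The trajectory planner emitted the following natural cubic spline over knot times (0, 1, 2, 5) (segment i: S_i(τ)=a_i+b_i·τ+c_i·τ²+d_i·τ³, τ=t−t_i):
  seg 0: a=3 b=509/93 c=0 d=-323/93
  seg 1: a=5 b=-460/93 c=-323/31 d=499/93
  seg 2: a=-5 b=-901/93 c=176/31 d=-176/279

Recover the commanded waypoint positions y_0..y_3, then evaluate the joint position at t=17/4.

y_0=3 y_1=5 y_2=-5 y_3=0
S(17/4) = -325/62

y_0 = S_0(0) = a_0 = 3
y_1 = S_1(0) = a_1 = 5
y_2 = S_2(0) = a_2 = -5
y_3 = S_2(3) = 0
t_q=17/4 is in segment 2 (τ=9/4); S_2(τ)=-325/62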